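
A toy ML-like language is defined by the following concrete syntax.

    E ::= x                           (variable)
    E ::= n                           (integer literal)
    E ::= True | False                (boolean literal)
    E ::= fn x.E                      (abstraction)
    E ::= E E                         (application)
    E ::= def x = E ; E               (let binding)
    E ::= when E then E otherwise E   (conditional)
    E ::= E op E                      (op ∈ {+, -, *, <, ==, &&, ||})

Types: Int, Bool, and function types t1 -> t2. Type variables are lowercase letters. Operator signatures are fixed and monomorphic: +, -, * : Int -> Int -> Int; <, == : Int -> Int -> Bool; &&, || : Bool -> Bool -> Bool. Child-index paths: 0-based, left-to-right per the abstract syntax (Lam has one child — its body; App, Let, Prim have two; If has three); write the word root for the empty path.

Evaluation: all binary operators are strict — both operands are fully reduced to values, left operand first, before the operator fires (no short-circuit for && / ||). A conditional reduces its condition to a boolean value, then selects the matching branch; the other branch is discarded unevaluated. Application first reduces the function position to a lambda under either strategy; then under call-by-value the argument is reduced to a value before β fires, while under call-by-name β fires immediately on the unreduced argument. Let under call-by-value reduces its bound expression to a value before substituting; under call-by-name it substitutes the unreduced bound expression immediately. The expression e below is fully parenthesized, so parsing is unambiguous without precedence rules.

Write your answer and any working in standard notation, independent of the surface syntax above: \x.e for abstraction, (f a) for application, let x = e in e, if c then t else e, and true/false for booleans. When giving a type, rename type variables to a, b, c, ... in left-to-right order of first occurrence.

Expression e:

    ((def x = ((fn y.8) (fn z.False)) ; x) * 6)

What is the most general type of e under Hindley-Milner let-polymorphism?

Answer: Int

Derivation:
\y._ : a -> Int
\z._ : b -> Bool
  unify a -> Int ~ (b -> Bool) -> c
  unify a ~ b -> Bool
  unify Int ~ c
_ _ : Int
let x : Int
x : Int
  unify Int ~ Int
  unify Int ~ Int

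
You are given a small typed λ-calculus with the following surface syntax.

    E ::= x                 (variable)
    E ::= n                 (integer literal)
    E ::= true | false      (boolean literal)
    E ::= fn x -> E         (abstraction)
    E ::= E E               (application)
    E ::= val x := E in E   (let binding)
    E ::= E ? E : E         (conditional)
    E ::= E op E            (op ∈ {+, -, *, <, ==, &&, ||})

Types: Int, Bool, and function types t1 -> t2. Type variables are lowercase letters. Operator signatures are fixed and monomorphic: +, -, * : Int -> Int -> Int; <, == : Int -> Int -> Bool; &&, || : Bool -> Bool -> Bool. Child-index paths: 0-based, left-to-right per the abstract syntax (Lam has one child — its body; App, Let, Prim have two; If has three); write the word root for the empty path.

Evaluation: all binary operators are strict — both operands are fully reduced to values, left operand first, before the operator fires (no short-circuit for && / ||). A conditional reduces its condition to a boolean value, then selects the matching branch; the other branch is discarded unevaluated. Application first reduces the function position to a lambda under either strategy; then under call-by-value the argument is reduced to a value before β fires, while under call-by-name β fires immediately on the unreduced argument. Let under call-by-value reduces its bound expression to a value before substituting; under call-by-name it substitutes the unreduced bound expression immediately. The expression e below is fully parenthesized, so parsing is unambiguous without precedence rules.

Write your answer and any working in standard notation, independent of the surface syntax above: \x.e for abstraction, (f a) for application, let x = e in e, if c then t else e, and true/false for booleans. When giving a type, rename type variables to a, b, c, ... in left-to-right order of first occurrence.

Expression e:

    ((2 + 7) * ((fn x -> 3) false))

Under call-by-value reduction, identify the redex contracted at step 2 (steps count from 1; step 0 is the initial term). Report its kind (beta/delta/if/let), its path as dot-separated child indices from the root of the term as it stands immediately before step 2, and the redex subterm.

Answer: beta at 1 : ((\x.3) false)

Derivation:
step 0: ((2 + 7) * ((\x.3) false))
step 1: [delta@0] (9 * ((\x.3) false))
step 2: [beta@1] (9 * 3)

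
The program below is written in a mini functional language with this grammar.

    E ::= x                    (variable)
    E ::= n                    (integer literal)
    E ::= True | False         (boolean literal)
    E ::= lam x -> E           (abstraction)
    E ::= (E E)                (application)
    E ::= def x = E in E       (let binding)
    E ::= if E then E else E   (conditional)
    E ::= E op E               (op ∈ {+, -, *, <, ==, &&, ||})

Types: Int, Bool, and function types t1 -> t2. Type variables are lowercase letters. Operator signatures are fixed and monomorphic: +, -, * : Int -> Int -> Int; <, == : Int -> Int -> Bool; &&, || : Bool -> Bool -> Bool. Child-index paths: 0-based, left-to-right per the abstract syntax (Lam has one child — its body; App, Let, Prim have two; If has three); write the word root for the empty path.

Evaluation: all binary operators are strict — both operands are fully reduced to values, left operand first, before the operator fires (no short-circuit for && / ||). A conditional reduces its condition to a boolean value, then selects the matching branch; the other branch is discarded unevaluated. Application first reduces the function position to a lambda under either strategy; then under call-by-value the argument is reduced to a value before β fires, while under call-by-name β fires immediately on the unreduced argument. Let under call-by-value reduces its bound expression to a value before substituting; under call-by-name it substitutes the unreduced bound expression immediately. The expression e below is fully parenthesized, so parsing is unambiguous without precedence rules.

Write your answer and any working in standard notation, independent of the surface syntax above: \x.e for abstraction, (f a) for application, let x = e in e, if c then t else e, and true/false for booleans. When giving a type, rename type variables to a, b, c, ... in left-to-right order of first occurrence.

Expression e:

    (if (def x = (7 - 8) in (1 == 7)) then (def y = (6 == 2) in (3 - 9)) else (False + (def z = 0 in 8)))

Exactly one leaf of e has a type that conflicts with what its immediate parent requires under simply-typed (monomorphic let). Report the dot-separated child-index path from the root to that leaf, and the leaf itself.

Working:
  unify Int ~ Int
  unify Int ~ Int
let x : Int
  unify Int ~ Int
  unify Int ~ Int
  unify Bool ~ Bool
  unify Int ~ Int
  unify Int ~ Int
let y : Bool
  unify Int ~ Int
  unify Int ~ Int
  unify Bool ~ Int
  FAIL: mismatch Bool ~ Int

Answer: 2.0 : false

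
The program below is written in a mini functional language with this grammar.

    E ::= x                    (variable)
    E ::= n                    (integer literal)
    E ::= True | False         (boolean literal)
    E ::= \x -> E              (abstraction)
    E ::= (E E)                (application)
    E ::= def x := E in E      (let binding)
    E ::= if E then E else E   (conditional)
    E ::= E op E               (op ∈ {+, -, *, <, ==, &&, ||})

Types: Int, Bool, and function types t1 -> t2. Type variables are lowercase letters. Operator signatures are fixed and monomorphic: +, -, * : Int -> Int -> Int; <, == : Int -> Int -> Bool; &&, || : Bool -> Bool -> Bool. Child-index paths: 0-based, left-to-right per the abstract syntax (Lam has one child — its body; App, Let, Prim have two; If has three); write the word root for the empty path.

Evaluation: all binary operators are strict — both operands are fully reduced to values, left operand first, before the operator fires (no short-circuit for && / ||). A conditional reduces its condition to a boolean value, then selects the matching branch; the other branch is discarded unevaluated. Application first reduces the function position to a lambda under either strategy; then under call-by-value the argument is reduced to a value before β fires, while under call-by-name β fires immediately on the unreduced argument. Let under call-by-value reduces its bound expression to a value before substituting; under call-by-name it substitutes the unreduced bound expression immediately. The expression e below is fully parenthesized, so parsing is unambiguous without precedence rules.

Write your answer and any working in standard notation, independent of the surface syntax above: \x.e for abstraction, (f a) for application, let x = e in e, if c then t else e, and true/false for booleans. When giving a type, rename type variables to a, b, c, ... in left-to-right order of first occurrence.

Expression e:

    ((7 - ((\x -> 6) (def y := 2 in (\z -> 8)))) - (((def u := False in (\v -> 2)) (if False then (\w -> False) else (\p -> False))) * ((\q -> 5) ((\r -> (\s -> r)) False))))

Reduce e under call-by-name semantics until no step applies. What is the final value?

Answer: -9

Derivation:
step 0: ((7 - ((\x.6) (let y = 2 in (\z.8)))) - (((let u = false in (\v.2)) (if false then (\w.false) else (\p.false))) * ((\q.5) ((\r.(\s.r)) false))))
step 1: [beta@0.1] ((7 - 6) - (((let u = false in (\v.2)) (if false then (\w.false) else (\p.false))) * ((\q.5) ((\r.(\s.r)) false))))
step 2: [delta@0] (1 - (((let u = false in (\v.2)) (if false then (\w.false) else (\p.false))) * ((\q.5) ((\r.(\s.r)) false))))
step 3: [let@1.0.0] (1 - (((\v.2) (if false then (\w.false) else (\p.false))) * ((\q.5) ((\r.(\s.r)) false))))
step 4: [beta@1.0] (1 - (2 * ((\q.5) ((\r.(\s.r)) false))))
step 5: [beta@1.1] (1 - (2 * 5))
step 6: [delta@1] (1 - 10)
step 7: [delta@root] -9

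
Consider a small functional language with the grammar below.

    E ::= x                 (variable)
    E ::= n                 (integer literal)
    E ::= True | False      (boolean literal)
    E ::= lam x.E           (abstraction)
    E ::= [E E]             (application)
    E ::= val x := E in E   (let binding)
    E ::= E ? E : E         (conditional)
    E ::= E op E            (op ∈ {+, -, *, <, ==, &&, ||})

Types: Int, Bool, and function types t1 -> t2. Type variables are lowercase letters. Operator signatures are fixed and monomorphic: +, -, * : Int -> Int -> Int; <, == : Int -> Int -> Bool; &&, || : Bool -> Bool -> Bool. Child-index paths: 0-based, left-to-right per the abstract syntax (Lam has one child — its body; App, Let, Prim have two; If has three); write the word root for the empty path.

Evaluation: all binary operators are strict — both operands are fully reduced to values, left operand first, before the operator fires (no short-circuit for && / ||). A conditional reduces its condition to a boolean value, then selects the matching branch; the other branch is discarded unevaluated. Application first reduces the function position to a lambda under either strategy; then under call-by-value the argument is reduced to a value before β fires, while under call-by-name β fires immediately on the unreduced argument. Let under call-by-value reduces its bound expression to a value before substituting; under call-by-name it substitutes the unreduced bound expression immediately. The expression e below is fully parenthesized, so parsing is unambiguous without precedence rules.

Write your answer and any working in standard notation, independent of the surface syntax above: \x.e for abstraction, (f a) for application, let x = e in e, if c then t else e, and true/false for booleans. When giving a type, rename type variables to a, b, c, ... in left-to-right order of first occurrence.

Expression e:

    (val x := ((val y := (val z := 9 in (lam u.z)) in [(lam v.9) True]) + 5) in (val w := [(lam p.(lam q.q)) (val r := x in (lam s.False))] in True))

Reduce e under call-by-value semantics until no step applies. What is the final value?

Derivation:
step 0: (let x = ((let y = (let z = 9 in (\u.z)) in ((\v.9) true)) + 5) in (let w = ((\p.(\q.q)) (let r = x in (\s.false))) in true))
step 1: [let@0.0.0] (let x = ((let y = (\u.9) in ((\v.9) true)) + 5) in (let w = ((\p.(\q.q)) (let r = x in (\s.false))) in true))
step 2: [let@0.0] (let x = (((\v.9) true) + 5) in (let w = ((\p.(\q.q)) (let r = x in (\s.false))) in true))
step 3: [beta@0.0] (let x = (9 + 5) in (let w = ((\p.(\q.q)) (let r = x in (\s.false))) in true))
step 4: [delta@0] (let x = 14 in (let w = ((\p.(\q.q)) (let r = x in (\s.false))) in true))
step 5: [let@root] (let w = ((\p.(\q.q)) (let r = 14 in (\s.false))) in true)
step 6: [let@0.1] (let w = ((\p.(\q.q)) (\s.false)) in true)
step 7: [beta@0] (let w = (\q.q) in true)
step 8: [let@root] true

Answer: true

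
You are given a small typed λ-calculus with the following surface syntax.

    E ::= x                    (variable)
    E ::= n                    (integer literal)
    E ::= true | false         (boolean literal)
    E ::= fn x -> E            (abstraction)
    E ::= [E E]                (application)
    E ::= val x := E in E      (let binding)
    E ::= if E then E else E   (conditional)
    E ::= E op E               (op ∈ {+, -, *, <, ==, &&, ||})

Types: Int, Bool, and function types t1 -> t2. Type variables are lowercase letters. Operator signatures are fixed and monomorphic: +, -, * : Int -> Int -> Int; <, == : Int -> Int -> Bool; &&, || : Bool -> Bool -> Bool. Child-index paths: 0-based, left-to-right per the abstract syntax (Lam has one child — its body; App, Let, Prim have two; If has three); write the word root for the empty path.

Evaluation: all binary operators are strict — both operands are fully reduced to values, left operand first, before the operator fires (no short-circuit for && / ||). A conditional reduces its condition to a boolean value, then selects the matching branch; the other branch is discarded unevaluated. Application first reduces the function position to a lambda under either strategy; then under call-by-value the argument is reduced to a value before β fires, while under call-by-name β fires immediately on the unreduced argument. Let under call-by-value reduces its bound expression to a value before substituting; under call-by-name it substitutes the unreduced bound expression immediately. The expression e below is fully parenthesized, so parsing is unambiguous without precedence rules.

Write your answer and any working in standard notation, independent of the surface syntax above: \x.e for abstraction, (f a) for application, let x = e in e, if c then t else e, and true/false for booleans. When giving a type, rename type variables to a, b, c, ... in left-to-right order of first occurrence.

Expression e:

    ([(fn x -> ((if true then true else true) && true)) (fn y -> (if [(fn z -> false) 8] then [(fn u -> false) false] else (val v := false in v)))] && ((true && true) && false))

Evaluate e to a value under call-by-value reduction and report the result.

Trace:
step 0: (((\x.((if true then true else true) && true)) (\y.(if ((\z.false) 8) then ((\u.false) false) else (let v = false in v)))) && ((true && true) && false))
step 1: [beta@0] (((if true then true else true) && true) && ((true && true) && false))
step 2: [if@0.0] ((true && true) && ((true && true) && false))
step 3: [delta@0] (true && ((true && true) && false))
step 4: [delta@1.0] (true && (true && false))
step 5: [delta@1] (true && false)
step 6: [delta@root] false

Answer: false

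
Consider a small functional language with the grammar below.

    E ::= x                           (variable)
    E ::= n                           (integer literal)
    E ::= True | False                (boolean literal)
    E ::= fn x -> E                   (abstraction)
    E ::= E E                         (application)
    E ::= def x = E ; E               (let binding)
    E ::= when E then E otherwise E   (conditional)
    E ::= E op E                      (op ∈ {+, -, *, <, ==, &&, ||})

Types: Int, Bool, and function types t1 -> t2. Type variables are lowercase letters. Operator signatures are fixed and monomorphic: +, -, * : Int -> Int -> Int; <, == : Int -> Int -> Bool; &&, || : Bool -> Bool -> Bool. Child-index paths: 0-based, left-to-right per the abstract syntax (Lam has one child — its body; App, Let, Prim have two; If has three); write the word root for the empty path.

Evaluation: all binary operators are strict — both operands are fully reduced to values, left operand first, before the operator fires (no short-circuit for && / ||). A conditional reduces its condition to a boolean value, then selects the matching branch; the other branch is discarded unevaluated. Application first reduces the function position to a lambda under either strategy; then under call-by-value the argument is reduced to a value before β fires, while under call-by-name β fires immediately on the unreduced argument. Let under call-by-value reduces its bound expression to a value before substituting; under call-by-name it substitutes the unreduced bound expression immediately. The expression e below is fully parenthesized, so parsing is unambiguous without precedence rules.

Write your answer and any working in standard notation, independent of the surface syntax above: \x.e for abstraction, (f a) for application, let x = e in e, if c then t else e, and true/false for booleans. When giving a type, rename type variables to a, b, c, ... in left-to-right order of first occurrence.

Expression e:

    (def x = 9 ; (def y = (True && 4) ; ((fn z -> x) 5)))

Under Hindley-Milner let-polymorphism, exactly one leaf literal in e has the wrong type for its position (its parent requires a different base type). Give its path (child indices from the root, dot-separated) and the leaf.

Derivation:
let x : Int
  unify Bool ~ Bool
  unify Int ~ Bool
  FAIL: mismatch Int ~ Bool

Answer: 1.0.1 : 4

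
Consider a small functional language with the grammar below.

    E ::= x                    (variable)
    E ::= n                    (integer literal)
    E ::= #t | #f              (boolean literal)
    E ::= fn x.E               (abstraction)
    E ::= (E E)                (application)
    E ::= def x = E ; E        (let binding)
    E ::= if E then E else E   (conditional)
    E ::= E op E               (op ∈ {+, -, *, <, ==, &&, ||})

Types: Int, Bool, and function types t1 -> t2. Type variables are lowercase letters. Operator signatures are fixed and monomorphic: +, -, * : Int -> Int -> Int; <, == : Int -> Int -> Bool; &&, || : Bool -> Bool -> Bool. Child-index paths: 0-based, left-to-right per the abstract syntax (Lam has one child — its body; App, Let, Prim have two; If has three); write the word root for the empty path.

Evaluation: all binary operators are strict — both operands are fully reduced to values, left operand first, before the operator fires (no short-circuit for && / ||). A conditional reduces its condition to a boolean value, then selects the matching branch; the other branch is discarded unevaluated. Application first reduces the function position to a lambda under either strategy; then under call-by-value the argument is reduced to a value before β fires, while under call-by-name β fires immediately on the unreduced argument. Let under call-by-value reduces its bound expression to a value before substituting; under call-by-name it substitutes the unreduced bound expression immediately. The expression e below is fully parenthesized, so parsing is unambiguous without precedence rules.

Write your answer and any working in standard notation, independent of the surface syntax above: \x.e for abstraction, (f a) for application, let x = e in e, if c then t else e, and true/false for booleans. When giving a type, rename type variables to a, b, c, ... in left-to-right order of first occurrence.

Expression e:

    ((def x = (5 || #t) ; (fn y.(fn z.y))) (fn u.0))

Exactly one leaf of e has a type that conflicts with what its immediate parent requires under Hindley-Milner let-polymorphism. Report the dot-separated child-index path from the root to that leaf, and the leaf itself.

Answer: 0.0.0 : 5

Working:
  unify Int ~ Bool
  FAIL: mismatch Int ~ Bool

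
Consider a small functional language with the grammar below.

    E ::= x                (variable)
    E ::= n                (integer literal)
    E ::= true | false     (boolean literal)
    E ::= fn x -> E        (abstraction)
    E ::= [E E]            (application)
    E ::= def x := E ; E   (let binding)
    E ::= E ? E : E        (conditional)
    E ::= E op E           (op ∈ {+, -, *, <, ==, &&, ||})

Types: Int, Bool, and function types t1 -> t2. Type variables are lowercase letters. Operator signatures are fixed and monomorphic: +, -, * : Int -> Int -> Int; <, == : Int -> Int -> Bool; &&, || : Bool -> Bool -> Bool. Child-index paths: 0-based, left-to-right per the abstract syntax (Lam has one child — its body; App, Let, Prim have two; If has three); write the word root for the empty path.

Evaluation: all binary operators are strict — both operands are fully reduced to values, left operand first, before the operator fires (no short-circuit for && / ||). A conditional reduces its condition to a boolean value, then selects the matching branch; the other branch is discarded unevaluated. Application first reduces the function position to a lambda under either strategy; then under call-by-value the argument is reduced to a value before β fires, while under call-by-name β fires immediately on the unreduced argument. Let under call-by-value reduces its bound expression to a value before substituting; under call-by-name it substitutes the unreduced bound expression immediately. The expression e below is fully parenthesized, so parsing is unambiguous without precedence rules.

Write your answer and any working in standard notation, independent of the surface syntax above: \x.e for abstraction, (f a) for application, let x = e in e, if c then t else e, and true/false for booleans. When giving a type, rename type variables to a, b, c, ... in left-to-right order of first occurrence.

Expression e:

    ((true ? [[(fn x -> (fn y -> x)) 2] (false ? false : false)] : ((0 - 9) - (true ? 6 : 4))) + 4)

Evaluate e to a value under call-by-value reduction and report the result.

Derivation:
step 0: ((if true then (((\x.(\y.x)) 2) (if false then false else false)) else ((0 - 9) - (if true then 6 else 4))) + 4)
step 1: [if@0] ((((\x.(\y.x)) 2) (if false then false else false)) + 4)
step 2: [beta@0.0] (((\y.2) (if false then false else false)) + 4)
step 3: [if@0.1] (((\y.2) false) + 4)
step 4: [beta@0] (2 + 4)
step 5: [delta@root] 6

Answer: 6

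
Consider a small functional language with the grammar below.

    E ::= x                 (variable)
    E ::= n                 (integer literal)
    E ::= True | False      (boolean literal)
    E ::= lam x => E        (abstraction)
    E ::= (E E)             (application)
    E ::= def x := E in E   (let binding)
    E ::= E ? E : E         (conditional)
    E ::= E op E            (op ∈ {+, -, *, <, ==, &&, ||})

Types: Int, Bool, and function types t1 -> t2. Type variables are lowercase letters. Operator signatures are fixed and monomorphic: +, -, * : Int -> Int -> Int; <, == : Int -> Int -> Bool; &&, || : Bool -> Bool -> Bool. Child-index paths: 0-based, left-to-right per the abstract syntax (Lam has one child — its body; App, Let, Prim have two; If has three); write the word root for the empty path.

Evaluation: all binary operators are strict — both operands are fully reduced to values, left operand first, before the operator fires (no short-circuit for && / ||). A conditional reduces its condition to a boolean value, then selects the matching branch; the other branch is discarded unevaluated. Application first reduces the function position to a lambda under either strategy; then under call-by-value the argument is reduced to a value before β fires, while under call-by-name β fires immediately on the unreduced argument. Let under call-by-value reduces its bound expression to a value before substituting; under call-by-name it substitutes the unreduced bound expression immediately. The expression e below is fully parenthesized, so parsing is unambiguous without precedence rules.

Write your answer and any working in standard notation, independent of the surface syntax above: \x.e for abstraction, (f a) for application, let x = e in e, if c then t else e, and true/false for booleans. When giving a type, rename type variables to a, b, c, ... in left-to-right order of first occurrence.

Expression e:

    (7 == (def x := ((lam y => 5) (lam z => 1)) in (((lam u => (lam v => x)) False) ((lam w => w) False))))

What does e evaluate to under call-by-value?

Answer: false

Trace:
step 0: (7 == (let x = ((\y.5) (\z.1)) in (((\u.(\v.x)) false) ((\w.w) false))))
step 1: [beta@1.0] (7 == (let x = 5 in (((\u.(\v.x)) false) ((\w.w) false))))
step 2: [let@1] (7 == (((\u.(\v.5)) false) ((\w.w) false)))
step 3: [beta@1.0] (7 == ((\v.5) ((\w.w) false)))
step 4: [beta@1.1] (7 == ((\v.5) false))
step 5: [beta@1] (7 == 5)
step 6: [delta@root] false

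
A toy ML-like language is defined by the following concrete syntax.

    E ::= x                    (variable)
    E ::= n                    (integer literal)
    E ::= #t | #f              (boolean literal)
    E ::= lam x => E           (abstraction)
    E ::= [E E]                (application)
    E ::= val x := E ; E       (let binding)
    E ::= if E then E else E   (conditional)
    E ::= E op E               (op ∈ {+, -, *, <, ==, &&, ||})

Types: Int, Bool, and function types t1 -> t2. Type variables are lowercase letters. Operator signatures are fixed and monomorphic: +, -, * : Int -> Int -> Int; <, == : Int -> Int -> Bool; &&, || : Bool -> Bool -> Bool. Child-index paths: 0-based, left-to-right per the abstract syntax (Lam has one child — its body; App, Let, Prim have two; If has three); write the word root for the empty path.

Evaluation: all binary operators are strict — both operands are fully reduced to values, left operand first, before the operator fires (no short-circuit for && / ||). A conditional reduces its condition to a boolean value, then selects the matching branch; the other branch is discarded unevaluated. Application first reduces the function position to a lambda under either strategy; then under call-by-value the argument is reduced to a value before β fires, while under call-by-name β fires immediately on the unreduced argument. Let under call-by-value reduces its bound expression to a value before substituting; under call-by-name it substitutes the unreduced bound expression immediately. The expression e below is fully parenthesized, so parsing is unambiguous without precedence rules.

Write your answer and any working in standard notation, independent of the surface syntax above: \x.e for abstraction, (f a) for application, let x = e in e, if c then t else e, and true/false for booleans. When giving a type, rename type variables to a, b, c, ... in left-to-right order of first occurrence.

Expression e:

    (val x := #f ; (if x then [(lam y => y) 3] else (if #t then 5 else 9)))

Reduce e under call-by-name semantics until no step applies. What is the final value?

Working:
step 0: (let x = false in (if x then ((\y.y) 3) else (if true then 5 else 9)))
step 1: [let@root] (if false then ((\y.y) 3) else (if true then 5 else 9))
step 2: [if@root] (if true then 5 else 9)
step 3: [if@root] 5

Answer: 5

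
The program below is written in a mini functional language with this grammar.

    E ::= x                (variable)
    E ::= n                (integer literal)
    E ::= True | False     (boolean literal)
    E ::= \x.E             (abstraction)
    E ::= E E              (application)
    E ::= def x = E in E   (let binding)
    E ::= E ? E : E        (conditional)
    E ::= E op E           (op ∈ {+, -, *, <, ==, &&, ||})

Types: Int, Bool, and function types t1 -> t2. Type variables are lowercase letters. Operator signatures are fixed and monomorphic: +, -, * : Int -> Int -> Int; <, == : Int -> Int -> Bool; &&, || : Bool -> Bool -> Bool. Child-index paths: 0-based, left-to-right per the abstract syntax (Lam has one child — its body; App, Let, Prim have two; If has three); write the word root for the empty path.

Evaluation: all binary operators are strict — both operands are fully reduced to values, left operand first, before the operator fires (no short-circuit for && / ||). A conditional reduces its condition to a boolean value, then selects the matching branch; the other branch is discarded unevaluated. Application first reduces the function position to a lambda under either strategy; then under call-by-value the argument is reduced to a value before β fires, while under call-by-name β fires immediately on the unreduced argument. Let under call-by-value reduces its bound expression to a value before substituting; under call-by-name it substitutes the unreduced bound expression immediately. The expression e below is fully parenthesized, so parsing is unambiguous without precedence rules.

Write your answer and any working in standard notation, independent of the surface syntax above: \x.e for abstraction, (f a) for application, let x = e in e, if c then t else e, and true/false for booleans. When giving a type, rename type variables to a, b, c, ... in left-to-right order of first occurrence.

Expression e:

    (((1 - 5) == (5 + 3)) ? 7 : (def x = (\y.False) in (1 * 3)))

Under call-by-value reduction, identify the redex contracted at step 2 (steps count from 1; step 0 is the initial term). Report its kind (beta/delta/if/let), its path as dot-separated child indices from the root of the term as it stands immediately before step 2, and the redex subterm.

Answer: delta at 0.1 : (5 + 3)

Working:
step 0: (if ((1 - 5) == (5 + 3)) then 7 else (let x = (\y.false) in (1 * 3)))
step 1: [delta@0.0] (if (-4 == (5 + 3)) then 7 else (let x = (\y.false) in (1 * 3)))
step 2: [delta@0.1] (if (-4 == 8) then 7 else (let x = (\y.false) in (1 * 3)))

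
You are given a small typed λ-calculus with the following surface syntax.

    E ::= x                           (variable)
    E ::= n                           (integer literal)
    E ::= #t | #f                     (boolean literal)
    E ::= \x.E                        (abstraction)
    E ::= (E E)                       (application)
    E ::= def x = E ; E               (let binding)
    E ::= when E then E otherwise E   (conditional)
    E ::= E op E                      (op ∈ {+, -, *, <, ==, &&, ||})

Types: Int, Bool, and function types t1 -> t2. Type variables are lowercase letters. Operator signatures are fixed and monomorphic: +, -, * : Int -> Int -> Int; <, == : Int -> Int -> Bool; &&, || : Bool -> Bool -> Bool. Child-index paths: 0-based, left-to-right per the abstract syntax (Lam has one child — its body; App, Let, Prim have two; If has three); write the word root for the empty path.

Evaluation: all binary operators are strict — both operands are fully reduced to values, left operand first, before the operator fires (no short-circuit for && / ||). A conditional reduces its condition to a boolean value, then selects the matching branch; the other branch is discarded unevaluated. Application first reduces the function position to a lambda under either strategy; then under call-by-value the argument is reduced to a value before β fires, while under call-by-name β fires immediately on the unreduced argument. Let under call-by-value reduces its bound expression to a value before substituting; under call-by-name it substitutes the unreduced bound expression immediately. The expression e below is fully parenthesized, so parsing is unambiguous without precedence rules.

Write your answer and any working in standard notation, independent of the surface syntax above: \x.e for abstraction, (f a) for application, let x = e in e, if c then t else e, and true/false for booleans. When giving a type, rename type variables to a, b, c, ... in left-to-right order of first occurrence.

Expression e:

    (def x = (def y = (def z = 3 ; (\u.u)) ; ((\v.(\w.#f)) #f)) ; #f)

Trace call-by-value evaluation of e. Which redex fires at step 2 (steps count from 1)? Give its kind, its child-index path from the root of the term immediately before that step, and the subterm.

Trace:
step 0: (let x = (let y = (let z = 3 in (\u.u)) in ((\v.(\w.false)) false)) in false)
step 1: [let@0.0] (let x = (let y = (\u.u) in ((\v.(\w.false)) false)) in false)
step 2: [let@0] (let x = ((\v.(\w.false)) false) in false)

Answer: let at 0 : (let y = (\u.u) in ((\v.(\w.false)) false))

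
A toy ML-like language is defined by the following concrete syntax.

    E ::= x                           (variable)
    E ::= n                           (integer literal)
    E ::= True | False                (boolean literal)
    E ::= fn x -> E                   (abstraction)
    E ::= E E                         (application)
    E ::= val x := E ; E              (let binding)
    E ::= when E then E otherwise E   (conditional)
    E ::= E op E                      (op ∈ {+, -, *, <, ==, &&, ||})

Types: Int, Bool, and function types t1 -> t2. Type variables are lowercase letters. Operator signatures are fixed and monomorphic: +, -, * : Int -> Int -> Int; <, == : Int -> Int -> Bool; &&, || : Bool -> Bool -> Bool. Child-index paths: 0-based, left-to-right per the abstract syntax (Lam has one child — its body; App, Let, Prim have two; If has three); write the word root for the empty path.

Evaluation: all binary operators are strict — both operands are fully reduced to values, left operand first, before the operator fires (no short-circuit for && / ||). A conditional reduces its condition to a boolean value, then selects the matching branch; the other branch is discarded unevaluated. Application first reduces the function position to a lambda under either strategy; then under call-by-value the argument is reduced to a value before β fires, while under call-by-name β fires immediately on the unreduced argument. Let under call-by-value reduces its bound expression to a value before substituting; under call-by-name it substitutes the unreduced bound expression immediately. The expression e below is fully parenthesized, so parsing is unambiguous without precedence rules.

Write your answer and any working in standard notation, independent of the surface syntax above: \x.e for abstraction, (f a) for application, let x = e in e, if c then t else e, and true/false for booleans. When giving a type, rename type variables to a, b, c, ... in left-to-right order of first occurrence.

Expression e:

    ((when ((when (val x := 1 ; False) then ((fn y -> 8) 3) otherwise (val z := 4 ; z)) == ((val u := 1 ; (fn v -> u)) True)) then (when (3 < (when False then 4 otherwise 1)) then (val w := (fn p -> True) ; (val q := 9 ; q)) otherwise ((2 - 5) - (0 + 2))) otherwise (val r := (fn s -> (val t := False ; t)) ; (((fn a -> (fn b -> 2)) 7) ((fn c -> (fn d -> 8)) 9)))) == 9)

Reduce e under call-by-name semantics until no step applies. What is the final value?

Trace:
step 0: ((if ((if (let x = 1 in false) then ((\y.8) 3) else (let z = 4 in z)) == ((let u = 1 in (\v.u)) true)) then (if (3 < (if false then 4 else 1)) then (let w = (\p.true) in (let q = 9 in q)) else ((2 - 5) - (0 + 2))) else (let r = (\s.(let t = false in t)) in (((\a.(\b.2)) 7) ((\c.(\d.8)) 9)))) == 9)
step 1: [let@0.0.0.0] ((if ((if false then ((\y.8) 3) else (let z = 4 in z)) == ((let u = 1 in (\v.u)) true)) then (if (3 < (if false then 4 else 1)) then (let w = (\p.true) in (let q = 9 in q)) else ((2 - 5) - (0 + 2))) else (let r = (\s.(let t = false in t)) in (((\a.(\b.2)) 7) ((\c.(\d.8)) 9)))) == 9)
step 2: [if@0.0.0] ((if ((let z = 4 in z) == ((let u = 1 in (\v.u)) true)) then (if (3 < (if false then 4 else 1)) then (let w = (\p.true) in (let q = 9 in q)) else ((2 - 5) - (0 + 2))) else (let r = (\s.(let t = false in t)) in (((\a.(\b.2)) 7) ((\c.(\d.8)) 9)))) == 9)
step 3: [let@0.0.0] ((if (4 == ((let u = 1 in (\v.u)) true)) then (if (3 < (if false then 4 else 1)) then (let w = (\p.true) in (let q = 9 in q)) else ((2 - 5) - (0 + 2))) else (let r = (\s.(let t = false in t)) in (((\a.(\b.2)) 7) ((\c.(\d.8)) 9)))) == 9)
step 4: [let@0.0.1.0] ((if (4 == ((\v.1) true)) then (if (3 < (if false then 4 else 1)) then (let w = (\p.true) in (let q = 9 in q)) else ((2 - 5) - (0 + 2))) else (let r = (\s.(let t = false in t)) in (((\a.(\b.2)) 7) ((\c.(\d.8)) 9)))) == 9)
step 5: [beta@0.0.1] ((if (4 == 1) then (if (3 < (if false then 4 else 1)) then (let w = (\p.true) in (let q = 9 in q)) else ((2 - 5) - (0 + 2))) else (let r = (\s.(let t = false in t)) in (((\a.(\b.2)) 7) ((\c.(\d.8)) 9)))) == 9)
step 6: [delta@0.0] ((if false then (if (3 < (if false then 4 else 1)) then (let w = (\p.true) in (let q = 9 in q)) else ((2 - 5) - (0 + 2))) else (let r = (\s.(let t = false in t)) in (((\a.(\b.2)) 7) ((\c.(\d.8)) 9)))) == 9)
step 7: [if@0] ((let r = (\s.(let t = false in t)) in (((\a.(\b.2)) 7) ((\c.(\d.8)) 9))) == 9)
step 8: [let@0] ((((\a.(\b.2)) 7) ((\c.(\d.8)) 9)) == 9)
step 9: [beta@0.0] (((\b.2) ((\c.(\d.8)) 9)) == 9)
step 10: [beta@0] (2 == 9)
step 11: [delta@root] false

Answer: false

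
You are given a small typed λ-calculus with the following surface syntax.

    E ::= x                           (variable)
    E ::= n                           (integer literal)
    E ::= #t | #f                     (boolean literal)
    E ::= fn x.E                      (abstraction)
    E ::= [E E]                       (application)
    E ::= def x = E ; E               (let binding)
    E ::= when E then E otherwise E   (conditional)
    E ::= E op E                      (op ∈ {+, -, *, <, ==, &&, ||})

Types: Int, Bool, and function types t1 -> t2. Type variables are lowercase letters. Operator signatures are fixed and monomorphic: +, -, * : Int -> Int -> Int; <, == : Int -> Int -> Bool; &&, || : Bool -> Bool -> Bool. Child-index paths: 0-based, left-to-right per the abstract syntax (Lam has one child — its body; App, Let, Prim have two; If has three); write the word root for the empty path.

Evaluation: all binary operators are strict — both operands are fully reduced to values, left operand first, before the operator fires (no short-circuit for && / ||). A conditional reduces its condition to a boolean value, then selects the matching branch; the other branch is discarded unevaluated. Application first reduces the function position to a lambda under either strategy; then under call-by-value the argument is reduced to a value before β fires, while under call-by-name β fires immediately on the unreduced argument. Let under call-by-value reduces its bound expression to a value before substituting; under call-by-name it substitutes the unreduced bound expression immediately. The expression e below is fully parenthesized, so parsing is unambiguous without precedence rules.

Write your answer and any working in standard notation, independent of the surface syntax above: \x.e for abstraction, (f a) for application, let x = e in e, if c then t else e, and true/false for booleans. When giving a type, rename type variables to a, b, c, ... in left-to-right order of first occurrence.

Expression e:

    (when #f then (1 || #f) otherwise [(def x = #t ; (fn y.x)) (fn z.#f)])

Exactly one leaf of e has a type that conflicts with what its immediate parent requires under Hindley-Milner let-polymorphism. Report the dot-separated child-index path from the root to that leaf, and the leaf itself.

Derivation:
  unify Bool ~ Bool
  unify Int ~ Bool
  FAIL: mismatch Int ~ Bool

Answer: 1.0 : 1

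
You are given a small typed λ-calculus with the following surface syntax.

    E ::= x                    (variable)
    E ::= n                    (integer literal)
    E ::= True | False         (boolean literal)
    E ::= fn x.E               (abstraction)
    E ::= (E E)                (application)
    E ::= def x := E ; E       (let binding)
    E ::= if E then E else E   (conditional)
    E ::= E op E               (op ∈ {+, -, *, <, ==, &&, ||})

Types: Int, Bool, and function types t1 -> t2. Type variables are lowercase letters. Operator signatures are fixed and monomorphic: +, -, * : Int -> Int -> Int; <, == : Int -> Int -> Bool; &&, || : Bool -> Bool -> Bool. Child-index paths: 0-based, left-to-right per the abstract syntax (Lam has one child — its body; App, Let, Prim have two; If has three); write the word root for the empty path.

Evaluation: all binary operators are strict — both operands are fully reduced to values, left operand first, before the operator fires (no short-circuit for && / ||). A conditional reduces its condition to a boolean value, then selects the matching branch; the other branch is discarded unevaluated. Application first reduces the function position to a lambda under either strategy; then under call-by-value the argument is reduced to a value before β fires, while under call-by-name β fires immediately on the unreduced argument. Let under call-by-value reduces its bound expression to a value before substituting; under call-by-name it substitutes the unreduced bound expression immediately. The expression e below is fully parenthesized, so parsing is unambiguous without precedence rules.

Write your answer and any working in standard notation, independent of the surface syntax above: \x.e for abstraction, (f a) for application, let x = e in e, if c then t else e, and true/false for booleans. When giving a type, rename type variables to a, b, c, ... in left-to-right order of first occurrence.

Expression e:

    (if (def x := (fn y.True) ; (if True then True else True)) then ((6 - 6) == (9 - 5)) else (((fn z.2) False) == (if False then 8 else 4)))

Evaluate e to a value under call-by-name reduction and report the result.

Answer: false

Working:
step 0: (if (let x = (\y.true) in (if true then true else true)) then ((6 - 6) == (9 - 5)) else (((\z.2) false) == (if false then 8 else 4)))
step 1: [let@0] (if (if true then true else true) then ((6 - 6) == (9 - 5)) else (((\z.2) false) == (if false then 8 else 4)))
step 2: [if@0] (if true then ((6 - 6) == (9 - 5)) else (((\z.2) false) == (if false then 8 else 4)))
step 3: [if@root] ((6 - 6) == (9 - 5))
step 4: [delta@0] (0 == (9 - 5))
step 5: [delta@1] (0 == 4)
step 6: [delta@root] false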